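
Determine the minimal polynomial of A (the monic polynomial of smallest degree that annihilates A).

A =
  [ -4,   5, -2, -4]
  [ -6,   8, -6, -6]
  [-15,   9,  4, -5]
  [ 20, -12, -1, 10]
x^4 - 18*x^3 + 121*x^2 - 360*x + 400

The characteristic polynomial is χ_A(x) = (x - 5)^2*(x - 4)^2, so the eigenvalues are known. The minimal polynomial is
  m_A(x) = Π_λ (x − λ)^{k_λ}
where k_λ is the size of the *largest* Jordan block for λ (equivalently, the smallest k with (A − λI)^k v = 0 for every generalised eigenvector v of λ).

  λ = 4: largest Jordan block has size 2, contributing (x − 4)^2
  λ = 5: largest Jordan block has size 2, contributing (x − 5)^2

So m_A(x) = (x - 5)^2*(x - 4)^2 = x^4 - 18*x^3 + 121*x^2 - 360*x + 400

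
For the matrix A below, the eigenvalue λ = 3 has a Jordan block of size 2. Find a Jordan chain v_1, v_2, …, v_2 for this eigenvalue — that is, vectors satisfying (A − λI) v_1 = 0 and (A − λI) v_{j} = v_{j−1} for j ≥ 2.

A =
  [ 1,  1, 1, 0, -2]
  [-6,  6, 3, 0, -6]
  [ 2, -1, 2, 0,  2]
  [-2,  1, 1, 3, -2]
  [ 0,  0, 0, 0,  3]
A Jordan chain for λ = 3 of length 2:
v_1 = (-2, -6, 2, -2, 0)ᵀ
v_2 = (1, 0, 0, 0, 0)ᵀ

Let N = A − (3)·I. We want v_2 with N^2 v_2 = 0 but N^1 v_2 ≠ 0; then v_{j-1} := N · v_j for j = 2, …, 2.

Pick v_2 = (1, 0, 0, 0, 0)ᵀ.
Then v_1 = N · v_2 = (-2, -6, 2, -2, 0)ᵀ.

Sanity check: (A − (3)·I) v_1 = (0, 0, 0, 0, 0)ᵀ = 0. ✓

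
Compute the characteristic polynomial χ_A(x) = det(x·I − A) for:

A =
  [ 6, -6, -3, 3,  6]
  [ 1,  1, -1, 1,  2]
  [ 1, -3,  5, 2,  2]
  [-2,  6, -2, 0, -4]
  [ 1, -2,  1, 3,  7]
x^5 - 19*x^4 + 143*x^3 - 533*x^2 + 984*x - 720

Expanding det(x·I − A) (e.g. by cofactor expansion or by noting that A is similar to its Jordan form J, which has the same characteristic polynomial as A) gives
  χ_A(x) = x^5 - 19*x^4 + 143*x^3 - 533*x^2 + 984*x - 720
which factors as (x - 5)*(x - 4)^2*(x - 3)^2. The eigenvalues (with algebraic multiplicities) are λ = 3 with multiplicity 2, λ = 4 with multiplicity 2, λ = 5 with multiplicity 1.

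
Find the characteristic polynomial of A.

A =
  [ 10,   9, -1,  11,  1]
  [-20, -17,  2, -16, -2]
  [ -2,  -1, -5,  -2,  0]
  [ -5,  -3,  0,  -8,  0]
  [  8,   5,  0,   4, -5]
x^5 + 25*x^4 + 250*x^3 + 1250*x^2 + 3125*x + 3125

Expanding det(x·I − A) (e.g. by cofactor expansion or by noting that A is similar to its Jordan form J, which has the same characteristic polynomial as A) gives
  χ_A(x) = x^5 + 25*x^4 + 250*x^3 + 1250*x^2 + 3125*x + 3125
which factors as (x + 5)^5. The eigenvalues (with algebraic multiplicities) are λ = -5 with multiplicity 5.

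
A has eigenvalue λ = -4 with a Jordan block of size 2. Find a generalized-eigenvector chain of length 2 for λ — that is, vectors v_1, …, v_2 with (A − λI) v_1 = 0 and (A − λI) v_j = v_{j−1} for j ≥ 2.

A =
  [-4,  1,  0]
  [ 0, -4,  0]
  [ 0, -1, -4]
A Jordan chain for λ = -4 of length 2:
v_1 = (1, 0, -1)ᵀ
v_2 = (0, 1, 0)ᵀ

Let N = A − (-4)·I. We want v_2 with N^2 v_2 = 0 but N^1 v_2 ≠ 0; then v_{j-1} := N · v_j for j = 2, …, 2.

Pick v_2 = (0, 1, 0)ᵀ.
Then v_1 = N · v_2 = (1, 0, -1)ᵀ.

Sanity check: (A − (-4)·I) v_1 = (0, 0, 0)ᵀ = 0. ✓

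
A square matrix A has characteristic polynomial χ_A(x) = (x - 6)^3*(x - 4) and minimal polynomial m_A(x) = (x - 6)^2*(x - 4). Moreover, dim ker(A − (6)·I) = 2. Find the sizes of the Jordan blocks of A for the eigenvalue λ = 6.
Block sizes for λ = 6: [2, 1]

Step 1 — from the characteristic polynomial, algebraic multiplicity of λ = 6 is 3. From dim ker(A − (6)·I) = 2, there are exactly 2 Jordan blocks for λ = 6.
Step 2 — from the minimal polynomial, the factor (x − 6)^2 tells us the largest block for λ = 6 has size 2.
Step 3 — with total size 3, 2 blocks, and largest block 2, the block sizes (in nonincreasing order) are [2, 1].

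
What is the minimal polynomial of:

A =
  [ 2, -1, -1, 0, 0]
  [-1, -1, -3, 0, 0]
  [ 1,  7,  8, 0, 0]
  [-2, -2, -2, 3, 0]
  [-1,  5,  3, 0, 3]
x^3 - 9*x^2 + 27*x - 27

The characteristic polynomial is χ_A(x) = (x - 3)^5, so the eigenvalues are known. The minimal polynomial is
  m_A(x) = Π_λ (x − λ)^{k_λ}
where k_λ is the size of the *largest* Jordan block for λ (equivalently, the smallest k with (A − λI)^k v = 0 for every generalised eigenvector v of λ).

  λ = 3: largest Jordan block has size 3, contributing (x − 3)^3

So m_A(x) = (x - 3)^3 = x^3 - 9*x^2 + 27*x - 27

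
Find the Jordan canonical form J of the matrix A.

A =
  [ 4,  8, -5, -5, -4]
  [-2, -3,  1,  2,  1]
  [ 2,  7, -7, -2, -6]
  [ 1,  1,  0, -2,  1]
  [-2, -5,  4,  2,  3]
J_3(-1) ⊕ J_2(-1)

The characteristic polynomial is
  det(x·I − A) = x^5 + 5*x^4 + 10*x^3 + 10*x^2 + 5*x + 1 = (x + 1)^5

Eigenvalues and multiplicities (the geometric multiplicity of λ is n − rank(A − λI), which equals the number of Jordan blocks for λ):
  λ = -1: algebraic multiplicity = 5, geometric multiplicity = 2

Determining the block sizes for each eigenvalue:
  λ = -1: with am = 5 and gm = 2, the partition is not yet determined (e.g. several partitions of 5 into 2 parts exist). Let N = A − (-1)·I. Computing rank(N^1) = 3, rank(N^2) = 1, rank(N^3) = 0; the number of blocks of size ≥ j is rank(N^{j−1}) − rank(N^j), giving [2, 2, 1]. So we have 1 block(s) of size 3, 1 block(s) of size 2 → block sizes [3, 2]

Assembling the blocks gives a Jordan form
J =
  [-1,  1,  0,  0,  0]
  [ 0, -1,  1,  0,  0]
  [ 0,  0, -1,  0,  0]
  [ 0,  0,  0, -1,  1]
  [ 0,  0,  0,  0, -1]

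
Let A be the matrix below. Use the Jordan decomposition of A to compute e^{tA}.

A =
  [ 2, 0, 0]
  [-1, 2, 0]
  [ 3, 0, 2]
e^{tA} =
  [exp(2*t), 0, 0]
  [-t*exp(2*t), exp(2*t), 0]
  [3*t*exp(2*t), 0, exp(2*t)]

Strategy: write A = P · J · P⁻¹ where J is a Jordan canonical form, so e^{tA} = P · e^{tJ} · P⁻¹, and e^{tJ} can be computed block-by-block.

A has Jordan form
J =
  [2, 1, 0]
  [0, 2, 0]
  [0, 0, 2]
(up to reordering of blocks).

Per-block formulas:
  For a 1×1 block at λ = 2: exp(t · [2]) = [e^(2t)].
  For a 2×2 Jordan block J_2(2): exp(t · J_2(2)) = e^(2t)·(I + t·N), where N is the 2×2 nilpotent shift.

After assembling e^{tJ} and conjugating by P, we get:

e^{tA} =
  [exp(2*t), 0, 0]
  [-t*exp(2*t), exp(2*t), 0]
  [3*t*exp(2*t), 0, exp(2*t)]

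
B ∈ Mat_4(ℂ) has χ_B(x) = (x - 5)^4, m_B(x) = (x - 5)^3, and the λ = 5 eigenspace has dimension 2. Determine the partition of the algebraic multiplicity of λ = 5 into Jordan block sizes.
Block sizes for λ = 5: [3, 1]

Step 1 — from the characteristic polynomial, algebraic multiplicity of λ = 5 is 4. From dim ker(B − (5)·I) = 2, there are exactly 2 Jordan blocks for λ = 5.
Step 2 — from the minimal polynomial, the factor (x − 5)^3 tells us the largest block for λ = 5 has size 3.
Step 3 — with total size 4, 2 blocks, and largest block 3, the block sizes (in nonincreasing order) are [3, 1].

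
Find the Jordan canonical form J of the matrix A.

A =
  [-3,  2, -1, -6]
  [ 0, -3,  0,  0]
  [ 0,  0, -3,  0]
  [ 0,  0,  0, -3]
J_2(-3) ⊕ J_1(-3) ⊕ J_1(-3)

The characteristic polynomial is
  det(x·I − A) = x^4 + 12*x^3 + 54*x^2 + 108*x + 81 = (x + 3)^4

Eigenvalues and multiplicities (the geometric multiplicity of λ is n − rank(A − λI), which equals the number of Jordan blocks for λ):
  λ = -3: algebraic multiplicity = 4, geometric multiplicity = 3

Determining the block sizes for each eigenvalue:
  λ = -3: 3 blocks summing to 4 forces exactly one block of size 2 and the rest size 1 → block sizes [2, 1, 1]

Assembling the blocks gives a Jordan form
J =
  [-3,  1,  0,  0]
  [ 0, -3,  0,  0]
  [ 0,  0, -3,  0]
  [ 0,  0,  0, -3]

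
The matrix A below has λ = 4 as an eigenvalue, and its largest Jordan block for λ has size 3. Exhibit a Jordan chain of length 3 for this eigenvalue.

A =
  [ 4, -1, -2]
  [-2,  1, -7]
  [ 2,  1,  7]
A Jordan chain for λ = 4 of length 3:
v_1 = (-2, -8, 4)ᵀ
v_2 = (0, -2, 2)ᵀ
v_3 = (1, 0, 0)ᵀ

Let N = A − (4)·I. We want v_3 with N^3 v_3 = 0 but N^2 v_3 ≠ 0; then v_{j-1} := N · v_j for j = 3, …, 2.

Pick v_3 = (1, 0, 0)ᵀ.
Then v_2 = N · v_3 = (0, -2, 2)ᵀ.
Then v_1 = N · v_2 = (-2, -8, 4)ᵀ.

Sanity check: (A − (4)·I) v_1 = (0, 0, 0)ᵀ = 0. ✓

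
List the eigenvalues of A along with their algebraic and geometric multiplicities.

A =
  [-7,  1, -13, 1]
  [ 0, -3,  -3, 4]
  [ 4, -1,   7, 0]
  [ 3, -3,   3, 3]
λ = 0: alg = 4, geom = 2

Step 1 — factor the characteristic polynomial to read off the algebraic multiplicities:
  χ_A(x) = x^4

Step 2 — compute geometric multiplicities via the rank-nullity identity g(λ) = n − rank(A − λI):
  rank(A − (0)·I) = 2, so dim ker(A − (0)·I) = n − 2 = 2

Summary:
  λ = 0: algebraic multiplicity = 4, geometric multiplicity = 2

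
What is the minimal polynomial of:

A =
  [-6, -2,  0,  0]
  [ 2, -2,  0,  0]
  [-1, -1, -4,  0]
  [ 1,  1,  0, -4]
x^2 + 8*x + 16

The characteristic polynomial is χ_A(x) = (x + 4)^4, so the eigenvalues are known. The minimal polynomial is
  m_A(x) = Π_λ (x − λ)^{k_λ}
where k_λ is the size of the *largest* Jordan block for λ (equivalently, the smallest k with (A − λI)^k v = 0 for every generalised eigenvector v of λ).

  λ = -4: largest Jordan block has size 2, contributing (x + 4)^2

So m_A(x) = (x + 4)^2 = x^2 + 8*x + 16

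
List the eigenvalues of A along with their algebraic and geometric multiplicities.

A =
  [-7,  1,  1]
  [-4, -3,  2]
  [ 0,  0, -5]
λ = -5: alg = 3, geom = 2

Step 1 — factor the characteristic polynomial to read off the algebraic multiplicities:
  χ_A(x) = (x + 5)^3

Step 2 — compute geometric multiplicities via the rank-nullity identity g(λ) = n − rank(A − λI):
  rank(A − (-5)·I) = 1, so dim ker(A − (-5)·I) = n − 1 = 2

Summary:
  λ = -5: algebraic multiplicity = 3, geometric multiplicity = 2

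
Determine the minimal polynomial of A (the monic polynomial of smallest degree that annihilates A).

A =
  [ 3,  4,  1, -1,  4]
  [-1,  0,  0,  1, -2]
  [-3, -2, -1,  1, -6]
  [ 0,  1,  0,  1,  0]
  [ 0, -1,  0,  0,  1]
x^4 - 3*x^3 + 3*x^2 - x

The characteristic polynomial is χ_A(x) = x*(x - 1)^4, so the eigenvalues are known. The minimal polynomial is
  m_A(x) = Π_λ (x − λ)^{k_λ}
where k_λ is the size of the *largest* Jordan block for λ (equivalently, the smallest k with (A − λI)^k v = 0 for every generalised eigenvector v of λ).

  λ = 0: largest Jordan block has size 1, contributing (x − 0)
  λ = 1: largest Jordan block has size 3, contributing (x − 1)^3

So m_A(x) = x*(x - 1)^3 = x^4 - 3*x^3 + 3*x^2 - x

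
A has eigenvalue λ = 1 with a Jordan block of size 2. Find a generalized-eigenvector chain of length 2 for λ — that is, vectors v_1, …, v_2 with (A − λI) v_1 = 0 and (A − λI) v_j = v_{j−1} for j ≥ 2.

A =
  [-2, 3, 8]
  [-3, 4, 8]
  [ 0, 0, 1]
A Jordan chain for λ = 1 of length 2:
v_1 = (-3, -3, 0)ᵀ
v_2 = (1, 0, 0)ᵀ

Let N = A − (1)·I. We want v_2 with N^2 v_2 = 0 but N^1 v_2 ≠ 0; then v_{j-1} := N · v_j for j = 2, …, 2.

Pick v_2 = (1, 0, 0)ᵀ.
Then v_1 = N · v_2 = (-3, -3, 0)ᵀ.

Sanity check: (A − (1)·I) v_1 = (0, 0, 0)ᵀ = 0. ✓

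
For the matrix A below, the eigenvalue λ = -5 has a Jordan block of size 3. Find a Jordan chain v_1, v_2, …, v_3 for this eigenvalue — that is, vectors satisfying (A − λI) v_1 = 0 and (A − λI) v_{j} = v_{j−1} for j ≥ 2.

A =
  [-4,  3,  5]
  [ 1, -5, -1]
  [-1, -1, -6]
A Jordan chain for λ = -5 of length 3:
v_1 = (-1, 2, -1)ᵀ
v_2 = (1, 1, -1)ᵀ
v_3 = (1, 0, 0)ᵀ

Let N = A − (-5)·I. We want v_3 with N^3 v_3 = 0 but N^2 v_3 ≠ 0; then v_{j-1} := N · v_j for j = 3, …, 2.

Pick v_3 = (1, 0, 0)ᵀ.
Then v_2 = N · v_3 = (1, 1, -1)ᵀ.
Then v_1 = N · v_2 = (-1, 2, -1)ᵀ.

Sanity check: (A − (-5)·I) v_1 = (0, 0, 0)ᵀ = 0. ✓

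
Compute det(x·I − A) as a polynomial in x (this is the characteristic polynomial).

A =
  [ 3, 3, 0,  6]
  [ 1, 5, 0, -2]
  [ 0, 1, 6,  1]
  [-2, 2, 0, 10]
x^4 - 24*x^3 + 216*x^2 - 864*x + 1296

Expanding det(x·I − A) (e.g. by cofactor expansion or by noting that A is similar to its Jordan form J, which has the same characteristic polynomial as A) gives
  χ_A(x) = x^4 - 24*x^3 + 216*x^2 - 864*x + 1296
which factors as (x - 6)^4. The eigenvalues (with algebraic multiplicities) are λ = 6 with multiplicity 4.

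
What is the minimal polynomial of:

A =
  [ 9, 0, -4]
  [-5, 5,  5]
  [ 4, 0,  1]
x^2 - 10*x + 25

The characteristic polynomial is χ_A(x) = (x - 5)^3, so the eigenvalues are known. The minimal polynomial is
  m_A(x) = Π_λ (x − λ)^{k_λ}
where k_λ is the size of the *largest* Jordan block for λ (equivalently, the smallest k with (A − λI)^k v = 0 for every generalised eigenvector v of λ).

  λ = 5: largest Jordan block has size 2, contributing (x − 5)^2

So m_A(x) = (x - 5)^2 = x^2 - 10*x + 25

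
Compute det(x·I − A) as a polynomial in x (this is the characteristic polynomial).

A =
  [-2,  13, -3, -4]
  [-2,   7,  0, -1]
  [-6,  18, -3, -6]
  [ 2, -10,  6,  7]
x^4 - 9*x^3 + 27*x^2 - 27*x

Expanding det(x·I − A) (e.g. by cofactor expansion or by noting that A is similar to its Jordan form J, which has the same characteristic polynomial as A) gives
  χ_A(x) = x^4 - 9*x^3 + 27*x^2 - 27*x
which factors as x*(x - 3)^3. The eigenvalues (with algebraic multiplicities) are λ = 0 with multiplicity 1, λ = 3 with multiplicity 3.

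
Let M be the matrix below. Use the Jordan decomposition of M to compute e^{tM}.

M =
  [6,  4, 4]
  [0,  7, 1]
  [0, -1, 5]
e^{tM} =
  [exp(6*t), 4*t*exp(6*t), 4*t*exp(6*t)]
  [0, t*exp(6*t) + exp(6*t), t*exp(6*t)]
  [0, -t*exp(6*t), -t*exp(6*t) + exp(6*t)]

Strategy: write M = P · J · P⁻¹ where J is a Jordan canonical form, so e^{tM} = P · e^{tJ} · P⁻¹, and e^{tJ} can be computed block-by-block.

M has Jordan form
J =
  [6, 1, 0]
  [0, 6, 0]
  [0, 0, 6]
(up to reordering of blocks).

Per-block formulas:
  For a 2×2 Jordan block J_2(6): exp(t · J_2(6)) = e^(6t)·(I + t·N), where N is the 2×2 nilpotent shift.
  For a 1×1 block at λ = 6: exp(t · [6]) = [e^(6t)].

After assembling e^{tJ} and conjugating by P, we get:

e^{tM} =
  [exp(6*t), 4*t*exp(6*t), 4*t*exp(6*t)]
  [0, t*exp(6*t) + exp(6*t), t*exp(6*t)]
  [0, -t*exp(6*t), -t*exp(6*t) + exp(6*t)]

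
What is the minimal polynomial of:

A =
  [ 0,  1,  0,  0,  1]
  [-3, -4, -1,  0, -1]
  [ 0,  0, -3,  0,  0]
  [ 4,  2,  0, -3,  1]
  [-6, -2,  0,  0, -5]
x^3 + 9*x^2 + 27*x + 27

The characteristic polynomial is χ_A(x) = (x + 3)^5, so the eigenvalues are known. The minimal polynomial is
  m_A(x) = Π_λ (x − λ)^{k_λ}
where k_λ is the size of the *largest* Jordan block for λ (equivalently, the smallest k with (A − λI)^k v = 0 for every generalised eigenvector v of λ).

  λ = -3: largest Jordan block has size 3, contributing (x + 3)^3

So m_A(x) = (x + 3)^3 = x^3 + 9*x^2 + 27*x + 27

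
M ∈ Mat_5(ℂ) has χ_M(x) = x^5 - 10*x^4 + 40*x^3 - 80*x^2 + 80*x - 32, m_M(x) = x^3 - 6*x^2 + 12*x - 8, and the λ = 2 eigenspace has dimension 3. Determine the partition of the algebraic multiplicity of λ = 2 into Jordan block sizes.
Block sizes for λ = 2: [3, 1, 1]

Step 1 — from the characteristic polynomial, algebraic multiplicity of λ = 2 is 5. From dim ker(M − (2)·I) = 3, there are exactly 3 Jordan blocks for λ = 2.
Step 2 — from the minimal polynomial, the factor (x − 2)^3 tells us the largest block for λ = 2 has size 3.
Step 3 — with total size 5, 3 blocks, and largest block 3, the block sizes (in nonincreasing order) are [3, 1, 1].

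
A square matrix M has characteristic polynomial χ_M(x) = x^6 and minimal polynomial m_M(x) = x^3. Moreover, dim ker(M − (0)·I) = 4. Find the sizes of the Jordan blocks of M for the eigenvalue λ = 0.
Block sizes for λ = 0: [3, 1, 1, 1]

Step 1 — from the characteristic polynomial, algebraic multiplicity of λ = 0 is 6. From dim ker(M − (0)·I) = 4, there are exactly 4 Jordan blocks for λ = 0.
Step 2 — from the minimal polynomial, the factor (x − 0)^3 tells us the largest block for λ = 0 has size 3.
Step 3 — with total size 6, 4 blocks, and largest block 3, the block sizes (in nonincreasing order) are [3, 1, 1, 1].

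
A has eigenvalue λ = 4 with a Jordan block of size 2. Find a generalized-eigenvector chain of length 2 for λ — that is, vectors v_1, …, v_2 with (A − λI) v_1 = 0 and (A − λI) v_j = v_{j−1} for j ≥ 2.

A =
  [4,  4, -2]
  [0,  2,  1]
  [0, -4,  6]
A Jordan chain for λ = 4 of length 2:
v_1 = (4, -2, -4)ᵀ
v_2 = (0, 1, 0)ᵀ

Let N = A − (4)·I. We want v_2 with N^2 v_2 = 0 but N^1 v_2 ≠ 0; then v_{j-1} := N · v_j for j = 2, …, 2.

Pick v_2 = (0, 1, 0)ᵀ.
Then v_1 = N · v_2 = (4, -2, -4)ᵀ.

Sanity check: (A − (4)·I) v_1 = (0, 0, 0)ᵀ = 0. ✓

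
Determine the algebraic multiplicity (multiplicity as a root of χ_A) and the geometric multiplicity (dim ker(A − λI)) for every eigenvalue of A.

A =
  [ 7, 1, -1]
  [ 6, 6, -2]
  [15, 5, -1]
λ = 4: alg = 3, geom = 2

Step 1 — factor the characteristic polynomial to read off the algebraic multiplicities:
  χ_A(x) = (x - 4)^3

Step 2 — compute geometric multiplicities via the rank-nullity identity g(λ) = n − rank(A − λI):
  rank(A − (4)·I) = 1, so dim ker(A − (4)·I) = n − 1 = 2

Summary:
  λ = 4: algebraic multiplicity = 3, geometric multiplicity = 2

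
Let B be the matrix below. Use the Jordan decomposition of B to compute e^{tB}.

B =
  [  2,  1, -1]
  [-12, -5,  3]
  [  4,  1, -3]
e^{tB} =
  [4*t*exp(-2*t) + exp(-2*t), t*exp(-2*t), -t*exp(-2*t)]
  [-12*t*exp(-2*t), -3*t*exp(-2*t) + exp(-2*t), 3*t*exp(-2*t)]
  [4*t*exp(-2*t), t*exp(-2*t), -t*exp(-2*t) + exp(-2*t)]

Strategy: write B = P · J · P⁻¹ where J is a Jordan canonical form, so e^{tB} = P · e^{tJ} · P⁻¹, and e^{tJ} can be computed block-by-block.

B has Jordan form
J =
  [-2,  1,  0]
  [ 0, -2,  0]
  [ 0,  0, -2]
(up to reordering of blocks).

Per-block formulas:
  For a 2×2 Jordan block J_2(-2): exp(t · J_2(-2)) = e^(-2t)·(I + t·N), where N is the 2×2 nilpotent shift.
  For a 1×1 block at λ = -2: exp(t · [-2]) = [e^(-2t)].

After assembling e^{tJ} and conjugating by P, we get:

e^{tB} =
  [4*t*exp(-2*t) + exp(-2*t), t*exp(-2*t), -t*exp(-2*t)]
  [-12*t*exp(-2*t), -3*t*exp(-2*t) + exp(-2*t), 3*t*exp(-2*t)]
  [4*t*exp(-2*t), t*exp(-2*t), -t*exp(-2*t) + exp(-2*t)]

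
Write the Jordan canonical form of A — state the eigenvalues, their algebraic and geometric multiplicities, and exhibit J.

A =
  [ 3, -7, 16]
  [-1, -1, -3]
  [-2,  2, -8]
J_3(-2)

The characteristic polynomial is
  det(x·I − A) = x^3 + 6*x^2 + 12*x + 8 = (x + 2)^3

Eigenvalues and multiplicities (the geometric multiplicity of λ is n − rank(A − λI), which equals the number of Jordan blocks for λ):
  λ = -2: algebraic multiplicity = 3, geometric multiplicity = 1

Determining the block sizes for each eigenvalue:
  λ = -2: one block (gm = 1), so the single block has size am = 3 → block sizes [3]

Assembling the blocks gives a Jordan form
J =
  [-2,  1,  0]
  [ 0, -2,  1]
  [ 0,  0, -2]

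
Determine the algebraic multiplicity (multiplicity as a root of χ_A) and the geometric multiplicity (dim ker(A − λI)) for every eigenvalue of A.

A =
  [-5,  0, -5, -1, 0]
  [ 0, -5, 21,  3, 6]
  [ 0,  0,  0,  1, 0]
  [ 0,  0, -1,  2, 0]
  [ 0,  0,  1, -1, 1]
λ = -5: alg = 2, geom = 2; λ = 1: alg = 3, geom = 2

Step 1 — factor the characteristic polynomial to read off the algebraic multiplicities:
  χ_A(x) = (x - 1)^3*(x + 5)^2

Step 2 — compute geometric multiplicities via the rank-nullity identity g(λ) = n − rank(A − λI):
  rank(A − (-5)·I) = 3, so dim ker(A − (-5)·I) = n − 3 = 2
  rank(A − (1)·I) = 3, so dim ker(A − (1)·I) = n − 3 = 2

Summary:
  λ = -5: algebraic multiplicity = 2, geometric multiplicity = 2
  λ = 1: algebraic multiplicity = 3, geometric multiplicity = 2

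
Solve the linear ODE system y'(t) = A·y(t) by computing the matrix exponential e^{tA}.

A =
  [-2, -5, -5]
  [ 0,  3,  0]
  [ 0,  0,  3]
e^{tA} =
  [exp(-2*t), -exp(3*t) + exp(-2*t), -exp(3*t) + exp(-2*t)]
  [0, exp(3*t), 0]
  [0, 0, exp(3*t)]

Strategy: write A = P · J · P⁻¹ where J is a Jordan canonical form, so e^{tA} = P · e^{tJ} · P⁻¹, and e^{tJ} can be computed block-by-block.

A has Jordan form
J =
  [-2, 0, 0]
  [ 0, 3, 0]
  [ 0, 0, 3]
(up to reordering of blocks).

Per-block formulas:
  For a 1×1 block at λ = -2: exp(t · [-2]) = [e^(-2t)].
  For a 1×1 block at λ = 3: exp(t · [3]) = [e^(3t)].

After assembling e^{tJ} and conjugating by P, we get:

e^{tA} =
  [exp(-2*t), -exp(3*t) + exp(-2*t), -exp(3*t) + exp(-2*t)]
  [0, exp(3*t), 0]
  [0, 0, exp(3*t)]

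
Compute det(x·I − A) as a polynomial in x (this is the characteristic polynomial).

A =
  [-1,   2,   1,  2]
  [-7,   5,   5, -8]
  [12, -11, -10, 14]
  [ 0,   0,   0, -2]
x^4 + 8*x^3 + 24*x^2 + 32*x + 16

Expanding det(x·I − A) (e.g. by cofactor expansion or by noting that A is similar to its Jordan form J, which has the same characteristic polynomial as A) gives
  χ_A(x) = x^4 + 8*x^3 + 24*x^2 + 32*x + 16
which factors as (x + 2)^4. The eigenvalues (with algebraic multiplicities) are λ = -2 with multiplicity 4.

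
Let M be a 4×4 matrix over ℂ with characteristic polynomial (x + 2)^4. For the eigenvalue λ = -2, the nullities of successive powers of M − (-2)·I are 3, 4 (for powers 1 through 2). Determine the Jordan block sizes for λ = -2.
Block sizes for λ = -2: [2, 1, 1]

From the dimensions of kernels of powers, the number of Jordan blocks of size at least j is d_j − d_{j−1} where d_j = dim ker(N^j) (with d_0 = 0). Computing the differences gives [3, 1].
The number of blocks of size exactly k is (#blocks of size ≥ k) − (#blocks of size ≥ k + 1), so the partition is: 2 block(s) of size 1, 1 block(s) of size 2.
In nonincreasing order the block sizes are [2, 1, 1].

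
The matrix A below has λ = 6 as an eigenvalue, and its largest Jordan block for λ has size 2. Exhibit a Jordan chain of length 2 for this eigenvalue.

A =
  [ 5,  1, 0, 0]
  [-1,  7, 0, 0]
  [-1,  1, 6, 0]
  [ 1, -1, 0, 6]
A Jordan chain for λ = 6 of length 2:
v_1 = (-1, -1, -1, 1)ᵀ
v_2 = (1, 0, 0, 0)ᵀ

Let N = A − (6)·I. We want v_2 with N^2 v_2 = 0 but N^1 v_2 ≠ 0; then v_{j-1} := N · v_j for j = 2, …, 2.

Pick v_2 = (1, 0, 0, 0)ᵀ.
Then v_1 = N · v_2 = (-1, -1, -1, 1)ᵀ.

Sanity check: (A − (6)·I) v_1 = (0, 0, 0, 0)ᵀ = 0. ✓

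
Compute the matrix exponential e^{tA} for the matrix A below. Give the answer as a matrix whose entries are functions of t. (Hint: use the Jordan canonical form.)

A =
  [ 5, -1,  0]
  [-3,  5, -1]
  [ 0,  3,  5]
e^{tA} =
  [3*t^2*exp(5*t)/2 + exp(5*t), -t*exp(5*t), t^2*exp(5*t)/2]
  [-3*t*exp(5*t), exp(5*t), -t*exp(5*t)]
  [-9*t^2*exp(5*t)/2, 3*t*exp(5*t), -3*t^2*exp(5*t)/2 + exp(5*t)]

Strategy: write A = P · J · P⁻¹ where J is a Jordan canonical form, so e^{tA} = P · e^{tJ} · P⁻¹, and e^{tJ} can be computed block-by-block.

A has Jordan form
J =
  [5, 1, 0]
  [0, 5, 1]
  [0, 0, 5]
(up to reordering of blocks).

Per-block formulas:
  For a 3×3 Jordan block J_3(5): exp(t · J_3(5)) = e^(5t)·(I + t·N + (t^2/2)·N^2), where N is the 3×3 nilpotent shift.

After assembling e^{tJ} and conjugating by P, we get:

e^{tA} =
  [3*t^2*exp(5*t)/2 + exp(5*t), -t*exp(5*t), t^2*exp(5*t)/2]
  [-3*t*exp(5*t), exp(5*t), -t*exp(5*t)]
  [-9*t^2*exp(5*t)/2, 3*t*exp(5*t), -3*t^2*exp(5*t)/2 + exp(5*t)]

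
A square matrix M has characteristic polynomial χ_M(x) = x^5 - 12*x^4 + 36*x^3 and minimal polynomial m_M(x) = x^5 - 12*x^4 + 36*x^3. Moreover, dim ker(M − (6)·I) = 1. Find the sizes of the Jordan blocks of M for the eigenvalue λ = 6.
Block sizes for λ = 6: [2]

Step 1 — from the characteristic polynomial, algebraic multiplicity of λ = 6 is 2. From dim ker(M − (6)·I) = 1, there are exactly 1 Jordan blocks for λ = 6.
Step 2 — from the minimal polynomial, the factor (x − 6)^2 tells us the largest block for λ = 6 has size 2.
Step 3 — with total size 2, 1 blocks, and largest block 2, the block sizes (in nonincreasing order) are [2].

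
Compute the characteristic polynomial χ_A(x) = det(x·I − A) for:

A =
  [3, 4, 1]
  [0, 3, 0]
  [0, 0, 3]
x^3 - 9*x^2 + 27*x - 27

Expanding det(x·I − A) (e.g. by cofactor expansion or by noting that A is similar to its Jordan form J, which has the same characteristic polynomial as A) gives
  χ_A(x) = x^3 - 9*x^2 + 27*x - 27
which factors as (x - 3)^3. The eigenvalues (with algebraic multiplicities) are λ = 3 with multiplicity 3.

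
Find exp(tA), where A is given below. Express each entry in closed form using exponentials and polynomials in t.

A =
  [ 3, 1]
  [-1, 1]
e^{tA} =
  [t*exp(2*t) + exp(2*t), t*exp(2*t)]
  [-t*exp(2*t), -t*exp(2*t) + exp(2*t)]

Strategy: write A = P · J · P⁻¹ where J is a Jordan canonical form, so e^{tA} = P · e^{tJ} · P⁻¹, and e^{tJ} can be computed block-by-block.

A has Jordan form
J =
  [2, 1]
  [0, 2]
(up to reordering of blocks).

Per-block formulas:
  For a 2×2 Jordan block J_2(2): exp(t · J_2(2)) = e^(2t)·(I + t·N), where N is the 2×2 nilpotent shift.

After assembling e^{tJ} and conjugating by P, we get:

e^{tA} =
  [t*exp(2*t) + exp(2*t), t*exp(2*t)]
  [-t*exp(2*t), -t*exp(2*t) + exp(2*t)]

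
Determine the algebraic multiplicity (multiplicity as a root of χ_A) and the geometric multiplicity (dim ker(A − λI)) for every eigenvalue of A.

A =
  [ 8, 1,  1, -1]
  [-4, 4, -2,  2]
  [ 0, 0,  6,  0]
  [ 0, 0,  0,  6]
λ = 6: alg = 4, geom = 3

Step 1 — factor the characteristic polynomial to read off the algebraic multiplicities:
  χ_A(x) = (x - 6)^4

Step 2 — compute geometric multiplicities via the rank-nullity identity g(λ) = n − rank(A − λI):
  rank(A − (6)·I) = 1, so dim ker(A − (6)·I) = n − 1 = 3

Summary:
  λ = 6: algebraic multiplicity = 4, geometric multiplicity = 3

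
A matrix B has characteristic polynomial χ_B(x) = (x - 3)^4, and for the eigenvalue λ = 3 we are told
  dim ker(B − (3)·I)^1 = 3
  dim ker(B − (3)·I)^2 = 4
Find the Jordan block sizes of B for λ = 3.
Block sizes for λ = 3: [2, 1, 1]

From the dimensions of kernels of powers, the number of Jordan blocks of size at least j is d_j − d_{j−1} where d_j = dim ker(N^j) (with d_0 = 0). Computing the differences gives [3, 1].
The number of blocks of size exactly k is (#blocks of size ≥ k) − (#blocks of size ≥ k + 1), so the partition is: 2 block(s) of size 1, 1 block(s) of size 2.
In nonincreasing order the block sizes are [2, 1, 1].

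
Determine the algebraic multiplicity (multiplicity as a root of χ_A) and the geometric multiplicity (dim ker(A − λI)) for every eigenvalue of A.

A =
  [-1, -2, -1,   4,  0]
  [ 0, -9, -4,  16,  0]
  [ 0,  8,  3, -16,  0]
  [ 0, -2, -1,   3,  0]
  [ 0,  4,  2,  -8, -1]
λ = -1: alg = 5, geom = 4

Step 1 — factor the characteristic polynomial to read off the algebraic multiplicities:
  χ_A(x) = (x + 1)^5

Step 2 — compute geometric multiplicities via the rank-nullity identity g(λ) = n − rank(A − λI):
  rank(A − (-1)·I) = 1, so dim ker(A − (-1)·I) = n − 1 = 4

Summary:
  λ = -1: algebraic multiplicity = 5, geometric multiplicity = 4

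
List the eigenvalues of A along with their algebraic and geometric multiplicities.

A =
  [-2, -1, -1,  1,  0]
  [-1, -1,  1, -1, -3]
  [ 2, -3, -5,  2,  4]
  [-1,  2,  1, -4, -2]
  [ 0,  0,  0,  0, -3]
λ = -3: alg = 5, geom = 2

Step 1 — factor the characteristic polynomial to read off the algebraic multiplicities:
  χ_A(x) = (x + 3)^5

Step 2 — compute geometric multiplicities via the rank-nullity identity g(λ) = n − rank(A − λI):
  rank(A − (-3)·I) = 3, so dim ker(A − (-3)·I) = n − 3 = 2

Summary:
  λ = -3: algebraic multiplicity = 5, geometric multiplicity = 2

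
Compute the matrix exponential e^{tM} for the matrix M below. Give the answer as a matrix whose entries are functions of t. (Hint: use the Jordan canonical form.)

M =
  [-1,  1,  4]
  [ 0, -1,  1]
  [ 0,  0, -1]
e^{tM} =
  [exp(-t), t*exp(-t), t^2*exp(-t)/2 + 4*t*exp(-t)]
  [0, exp(-t), t*exp(-t)]
  [0, 0, exp(-t)]

Strategy: write M = P · J · P⁻¹ where J is a Jordan canonical form, so e^{tM} = P · e^{tJ} · P⁻¹, and e^{tJ} can be computed block-by-block.

M has Jordan form
J =
  [-1,  1,  0]
  [ 0, -1,  1]
  [ 0,  0, -1]
(up to reordering of blocks).

Per-block formulas:
  For a 3×3 Jordan block J_3(-1): exp(t · J_3(-1)) = e^(-1t)·(I + t·N + (t^2/2)·N^2), where N is the 3×3 nilpotent shift.

After assembling e^{tJ} and conjugating by P, we get:

e^{tM} =
  [exp(-t), t*exp(-t), t^2*exp(-t)/2 + 4*t*exp(-t)]
  [0, exp(-t), t*exp(-t)]
  [0, 0, exp(-t)]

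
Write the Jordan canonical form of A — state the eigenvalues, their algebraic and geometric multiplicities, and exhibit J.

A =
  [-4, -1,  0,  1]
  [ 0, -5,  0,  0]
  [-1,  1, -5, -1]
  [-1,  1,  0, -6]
J_2(-5) ⊕ J_1(-5) ⊕ J_1(-5)

The characteristic polynomial is
  det(x·I − A) = x^4 + 20*x^3 + 150*x^2 + 500*x + 625 = (x + 5)^4

Eigenvalues and multiplicities (the geometric multiplicity of λ is n − rank(A − λI), which equals the number of Jordan blocks for λ):
  λ = -5: algebraic multiplicity = 4, geometric multiplicity = 3

Determining the block sizes for each eigenvalue:
  λ = -5: 3 blocks summing to 4 forces exactly one block of size 2 and the rest size 1 → block sizes [2, 1, 1]

Assembling the blocks gives a Jordan form
J =
  [-5,  1,  0,  0]
  [ 0, -5,  0,  0]
  [ 0,  0, -5,  0]
  [ 0,  0,  0, -5]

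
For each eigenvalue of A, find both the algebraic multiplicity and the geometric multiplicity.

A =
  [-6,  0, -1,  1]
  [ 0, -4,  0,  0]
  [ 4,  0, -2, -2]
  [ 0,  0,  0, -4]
λ = -4: alg = 4, geom = 3

Step 1 — factor the characteristic polynomial to read off the algebraic multiplicities:
  χ_A(x) = (x + 4)^4

Step 2 — compute geometric multiplicities via the rank-nullity identity g(λ) = n − rank(A − λI):
  rank(A − (-4)·I) = 1, so dim ker(A − (-4)·I) = n − 1 = 3

Summary:
  λ = -4: algebraic multiplicity = 4, geometric multiplicity = 3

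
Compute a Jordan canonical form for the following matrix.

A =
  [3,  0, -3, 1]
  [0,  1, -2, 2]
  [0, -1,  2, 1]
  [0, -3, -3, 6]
J_2(3) ⊕ J_2(3)

The characteristic polynomial is
  det(x·I − A) = x^4 - 12*x^3 + 54*x^2 - 108*x + 81 = (x - 3)^4

Eigenvalues and multiplicities (the geometric multiplicity of λ is n − rank(A − λI), which equals the number of Jordan blocks for λ):
  λ = 3: algebraic multiplicity = 4, geometric multiplicity = 2

Determining the block sizes for each eigenvalue:
  λ = 3: with am = 4 and gm = 2, the partition is not yet determined (e.g. several partitions of 4 into 2 parts exist). Let N = A − (3)·I. Computing rank(N^1) = 2, rank(N^2) = 0; the number of blocks of size ≥ j is rank(N^{j−1}) − rank(N^j), giving [2, 2]. So we have 2 block(s) of size 2 → block sizes [2, 2]

Assembling the blocks gives a Jordan form
J =
  [3, 1, 0, 0]
  [0, 3, 0, 0]
  [0, 0, 3, 1]
  [0, 0, 0, 3]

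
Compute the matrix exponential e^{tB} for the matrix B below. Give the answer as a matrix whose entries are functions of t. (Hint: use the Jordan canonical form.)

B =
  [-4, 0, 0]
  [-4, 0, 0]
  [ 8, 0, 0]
e^{tB} =
  [exp(-4*t), 0, 0]
  [-1 + exp(-4*t), 1, 0]
  [2 - 2*exp(-4*t), 0, 1]

Strategy: write B = P · J · P⁻¹ where J is a Jordan canonical form, so e^{tB} = P · e^{tJ} · P⁻¹, and e^{tJ} can be computed block-by-block.

B has Jordan form
J =
  [-4, 0, 0]
  [ 0, 0, 0]
  [ 0, 0, 0]
(up to reordering of blocks).

Per-block formulas:
  For a 1×1 block at λ = 0: exp(t · [0]) = [e^(0t)].
  For a 1×1 block at λ = -4: exp(t · [-4]) = [e^(-4t)].

After assembling e^{tJ} and conjugating by P, we get:

e^{tB} =
  [exp(-4*t), 0, 0]
  [-1 + exp(-4*t), 1, 0]
  [2 - 2*exp(-4*t), 0, 1]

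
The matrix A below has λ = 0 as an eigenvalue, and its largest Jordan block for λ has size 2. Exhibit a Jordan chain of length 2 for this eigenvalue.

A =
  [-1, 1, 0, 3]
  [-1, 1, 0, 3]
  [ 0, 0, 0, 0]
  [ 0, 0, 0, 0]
A Jordan chain for λ = 0 of length 2:
v_1 = (-1, -1, 0, 0)ᵀ
v_2 = (1, 0, 0, 0)ᵀ

Let N = A − (0)·I. We want v_2 with N^2 v_2 = 0 but N^1 v_2 ≠ 0; then v_{j-1} := N · v_j for j = 2, …, 2.

Pick v_2 = (1, 0, 0, 0)ᵀ.
Then v_1 = N · v_2 = (-1, -1, 0, 0)ᵀ.

Sanity check: (A − (0)·I) v_1 = (0, 0, 0, 0)ᵀ = 0. ✓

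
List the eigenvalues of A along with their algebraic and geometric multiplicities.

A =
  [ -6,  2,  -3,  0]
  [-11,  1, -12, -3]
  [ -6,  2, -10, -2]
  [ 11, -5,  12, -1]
λ = -4: alg = 4, geom = 2

Step 1 — factor the characteristic polynomial to read off the algebraic multiplicities:
  χ_A(x) = (x + 4)^4

Step 2 — compute geometric multiplicities via the rank-nullity identity g(λ) = n − rank(A − λI):
  rank(A − (-4)·I) = 2, so dim ker(A − (-4)·I) = n − 2 = 2

Summary:
  λ = -4: algebraic multiplicity = 4, geometric multiplicity = 2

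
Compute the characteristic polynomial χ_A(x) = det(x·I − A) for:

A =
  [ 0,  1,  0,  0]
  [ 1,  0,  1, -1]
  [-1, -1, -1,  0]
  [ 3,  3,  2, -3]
x^4 + 4*x^3 + 6*x^2 + 4*x + 1

Expanding det(x·I − A) (e.g. by cofactor expansion or by noting that A is similar to its Jordan form J, which has the same characteristic polynomial as A) gives
  χ_A(x) = x^4 + 4*x^3 + 6*x^2 + 4*x + 1
which factors as (x + 1)^4. The eigenvalues (with algebraic multiplicities) are λ = -1 with multiplicity 4.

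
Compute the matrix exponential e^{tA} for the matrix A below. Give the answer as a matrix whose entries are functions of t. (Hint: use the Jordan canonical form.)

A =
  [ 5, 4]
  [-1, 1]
e^{tA} =
  [2*t*exp(3*t) + exp(3*t), 4*t*exp(3*t)]
  [-t*exp(3*t), -2*t*exp(3*t) + exp(3*t)]

Strategy: write A = P · J · P⁻¹ where J is a Jordan canonical form, so e^{tA} = P · e^{tJ} · P⁻¹, and e^{tJ} can be computed block-by-block.

A has Jordan form
J =
  [3, 1]
  [0, 3]
(up to reordering of blocks).

Per-block formulas:
  For a 2×2 Jordan block J_2(3): exp(t · J_2(3)) = e^(3t)·(I + t·N), where N is the 2×2 nilpotent shift.

After assembling e^{tJ} and conjugating by P, we get:

e^{tA} =
  [2*t*exp(3*t) + exp(3*t), 4*t*exp(3*t)]
  [-t*exp(3*t), -2*t*exp(3*t) + exp(3*t)]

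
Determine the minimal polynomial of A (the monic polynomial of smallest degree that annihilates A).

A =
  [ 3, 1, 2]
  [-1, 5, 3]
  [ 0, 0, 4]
x^3 - 12*x^2 + 48*x - 64

The characteristic polynomial is χ_A(x) = (x - 4)^3, so the eigenvalues are known. The minimal polynomial is
  m_A(x) = Π_λ (x − λ)^{k_λ}
where k_λ is the size of the *largest* Jordan block for λ (equivalently, the smallest k with (A − λI)^k v = 0 for every generalised eigenvector v of λ).

  λ = 4: largest Jordan block has size 3, contributing (x − 4)^3

So m_A(x) = (x - 4)^3 = x^3 - 12*x^2 + 48*x - 64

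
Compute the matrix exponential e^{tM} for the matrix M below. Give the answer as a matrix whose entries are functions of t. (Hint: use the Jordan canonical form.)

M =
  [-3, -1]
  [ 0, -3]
e^{tM} =
  [exp(-3*t), -t*exp(-3*t)]
  [0, exp(-3*t)]

Strategy: write M = P · J · P⁻¹ where J is a Jordan canonical form, so e^{tM} = P · e^{tJ} · P⁻¹, and e^{tJ} can be computed block-by-block.

M has Jordan form
J =
  [-3,  1]
  [ 0, -3]
(up to reordering of blocks).

Per-block formulas:
  For a 2×2 Jordan block J_2(-3): exp(t · J_2(-3)) = e^(-3t)·(I + t·N), where N is the 2×2 nilpotent shift.

After assembling e^{tJ} and conjugating by P, we get:

e^{tM} =
  [exp(-3*t), -t*exp(-3*t)]
  [0, exp(-3*t)]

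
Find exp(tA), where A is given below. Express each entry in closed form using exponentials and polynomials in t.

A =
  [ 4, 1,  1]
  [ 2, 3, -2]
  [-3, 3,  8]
e^{tA} =
  [-t*exp(5*t) + exp(5*t), t*exp(5*t), t*exp(5*t)]
  [2*t*exp(5*t), -2*t*exp(5*t) + exp(5*t), -2*t*exp(5*t)]
  [-3*t*exp(5*t), 3*t*exp(5*t), 3*t*exp(5*t) + exp(5*t)]

Strategy: write A = P · J · P⁻¹ where J is a Jordan canonical form, so e^{tA} = P · e^{tJ} · P⁻¹, and e^{tJ} can be computed block-by-block.

A has Jordan form
J =
  [5, 1, 0]
  [0, 5, 0]
  [0, 0, 5]
(up to reordering of blocks).

Per-block formulas:
  For a 2×2 Jordan block J_2(5): exp(t · J_2(5)) = e^(5t)·(I + t·N), where N is the 2×2 nilpotent shift.
  For a 1×1 block at λ = 5: exp(t · [5]) = [e^(5t)].

After assembling e^{tJ} and conjugating by P, we get:

e^{tA} =
  [-t*exp(5*t) + exp(5*t), t*exp(5*t), t*exp(5*t)]
  [2*t*exp(5*t), -2*t*exp(5*t) + exp(5*t), -2*t*exp(5*t)]
  [-3*t*exp(5*t), 3*t*exp(5*t), 3*t*exp(5*t) + exp(5*t)]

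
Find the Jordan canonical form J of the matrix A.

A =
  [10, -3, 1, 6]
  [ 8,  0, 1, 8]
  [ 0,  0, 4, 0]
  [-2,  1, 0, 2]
J_3(4) ⊕ J_1(4)

The characteristic polynomial is
  det(x·I − A) = x^4 - 16*x^3 + 96*x^2 - 256*x + 256 = (x - 4)^4

Eigenvalues and multiplicities (the geometric multiplicity of λ is n − rank(A − λI), which equals the number of Jordan blocks for λ):
  λ = 4: algebraic multiplicity = 4, geometric multiplicity = 2

Determining the block sizes for each eigenvalue:
  λ = 4: with am = 4 and gm = 2, the partition is not yet determined (e.g. several partitions of 4 into 2 parts exist). Let N = A − (4)·I. Computing rank(N^1) = 2, rank(N^2) = 1, rank(N^3) = 0; the number of blocks of size ≥ j is rank(N^{j−1}) − rank(N^j), giving [2, 1, 1]. So we have 1 block(s) of size 3, 1 block(s) of size 1 → block sizes [3, 1]

Assembling the blocks gives a Jordan form
J =
  [4, 1, 0, 0]
  [0, 4, 1, 0]
  [0, 0, 4, 0]
  [0, 0, 0, 4]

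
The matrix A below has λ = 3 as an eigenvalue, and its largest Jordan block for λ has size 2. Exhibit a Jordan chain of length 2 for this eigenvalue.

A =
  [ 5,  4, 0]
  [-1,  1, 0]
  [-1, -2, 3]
A Jordan chain for λ = 3 of length 2:
v_1 = (2, -1, -1)ᵀ
v_2 = (1, 0, 0)ᵀ

Let N = A − (3)·I. We want v_2 with N^2 v_2 = 0 but N^1 v_2 ≠ 0; then v_{j-1} := N · v_j for j = 2, …, 2.

Pick v_2 = (1, 0, 0)ᵀ.
Then v_1 = N · v_2 = (2, -1, -1)ᵀ.

Sanity check: (A − (3)·I) v_1 = (0, 0, 0)ᵀ = 0. ✓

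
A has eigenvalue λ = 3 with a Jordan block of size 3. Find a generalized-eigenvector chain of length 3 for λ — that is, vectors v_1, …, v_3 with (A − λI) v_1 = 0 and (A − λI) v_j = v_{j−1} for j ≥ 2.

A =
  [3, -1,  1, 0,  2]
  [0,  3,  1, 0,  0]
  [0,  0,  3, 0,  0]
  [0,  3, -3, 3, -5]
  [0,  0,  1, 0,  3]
A Jordan chain for λ = 3 of length 3:
v_1 = (1, 0, 0, -2, 0)ᵀ
v_2 = (1, 1, 0, -3, 1)ᵀ
v_3 = (0, 0, 1, 0, 0)ᵀ

Let N = A − (3)·I. We want v_3 with N^3 v_3 = 0 but N^2 v_3 ≠ 0; then v_{j-1} := N · v_j for j = 3, …, 2.

Pick v_3 = (0, 0, 1, 0, 0)ᵀ.
Then v_2 = N · v_3 = (1, 1, 0, -3, 1)ᵀ.
Then v_1 = N · v_2 = (1, 0, 0, -2, 0)ᵀ.

Sanity check: (A − (3)·I) v_1 = (0, 0, 0, 0, 0)ᵀ = 0. ✓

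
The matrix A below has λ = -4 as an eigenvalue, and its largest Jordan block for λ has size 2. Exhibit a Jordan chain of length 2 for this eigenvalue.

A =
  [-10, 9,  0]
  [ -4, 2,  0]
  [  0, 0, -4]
A Jordan chain for λ = -4 of length 2:
v_1 = (-6, -4, 0)ᵀ
v_2 = (1, 0, 0)ᵀ

Let N = A − (-4)·I. We want v_2 with N^2 v_2 = 0 but N^1 v_2 ≠ 0; then v_{j-1} := N · v_j for j = 2, …, 2.

Pick v_2 = (1, 0, 0)ᵀ.
Then v_1 = N · v_2 = (-6, -4, 0)ᵀ.

Sanity check: (A − (-4)·I) v_1 = (0, 0, 0)ᵀ = 0. ✓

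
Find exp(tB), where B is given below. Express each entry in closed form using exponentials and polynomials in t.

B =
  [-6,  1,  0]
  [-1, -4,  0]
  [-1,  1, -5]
e^{tB} =
  [-t*exp(-5*t) + exp(-5*t), t*exp(-5*t), 0]
  [-t*exp(-5*t), t*exp(-5*t) + exp(-5*t), 0]
  [-t*exp(-5*t), t*exp(-5*t), exp(-5*t)]

Strategy: write B = P · J · P⁻¹ where J is a Jordan canonical form, so e^{tB} = P · e^{tJ} · P⁻¹, and e^{tJ} can be computed block-by-block.

B has Jordan form
J =
  [-5,  1,  0]
  [ 0, -5,  0]
  [ 0,  0, -5]
(up to reordering of blocks).

Per-block formulas:
  For a 1×1 block at λ = -5: exp(t · [-5]) = [e^(-5t)].
  For a 2×2 Jordan block J_2(-5): exp(t · J_2(-5)) = e^(-5t)·(I + t·N), where N is the 2×2 nilpotent shift.

After assembling e^{tJ} and conjugating by P, we get:

e^{tB} =
  [-t*exp(-5*t) + exp(-5*t), t*exp(-5*t), 0]
  [-t*exp(-5*t), t*exp(-5*t) + exp(-5*t), 0]
  [-t*exp(-5*t), t*exp(-5*t), exp(-5*t)]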